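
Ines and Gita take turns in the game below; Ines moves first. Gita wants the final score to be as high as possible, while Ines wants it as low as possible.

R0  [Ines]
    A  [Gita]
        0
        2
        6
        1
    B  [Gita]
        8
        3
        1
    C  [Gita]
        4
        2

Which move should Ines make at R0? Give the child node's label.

C

A (Gita): max(0, 2, 6, 1) = 6
B (Gita): max(8, 3, 1) = 8
C (Gita): max(4, 2) = 4
R0 (Ines): min(6, 8, 4) = 4
Ines at R0 wants the lowest of {A=6, B=8, C=4}, so chooses C.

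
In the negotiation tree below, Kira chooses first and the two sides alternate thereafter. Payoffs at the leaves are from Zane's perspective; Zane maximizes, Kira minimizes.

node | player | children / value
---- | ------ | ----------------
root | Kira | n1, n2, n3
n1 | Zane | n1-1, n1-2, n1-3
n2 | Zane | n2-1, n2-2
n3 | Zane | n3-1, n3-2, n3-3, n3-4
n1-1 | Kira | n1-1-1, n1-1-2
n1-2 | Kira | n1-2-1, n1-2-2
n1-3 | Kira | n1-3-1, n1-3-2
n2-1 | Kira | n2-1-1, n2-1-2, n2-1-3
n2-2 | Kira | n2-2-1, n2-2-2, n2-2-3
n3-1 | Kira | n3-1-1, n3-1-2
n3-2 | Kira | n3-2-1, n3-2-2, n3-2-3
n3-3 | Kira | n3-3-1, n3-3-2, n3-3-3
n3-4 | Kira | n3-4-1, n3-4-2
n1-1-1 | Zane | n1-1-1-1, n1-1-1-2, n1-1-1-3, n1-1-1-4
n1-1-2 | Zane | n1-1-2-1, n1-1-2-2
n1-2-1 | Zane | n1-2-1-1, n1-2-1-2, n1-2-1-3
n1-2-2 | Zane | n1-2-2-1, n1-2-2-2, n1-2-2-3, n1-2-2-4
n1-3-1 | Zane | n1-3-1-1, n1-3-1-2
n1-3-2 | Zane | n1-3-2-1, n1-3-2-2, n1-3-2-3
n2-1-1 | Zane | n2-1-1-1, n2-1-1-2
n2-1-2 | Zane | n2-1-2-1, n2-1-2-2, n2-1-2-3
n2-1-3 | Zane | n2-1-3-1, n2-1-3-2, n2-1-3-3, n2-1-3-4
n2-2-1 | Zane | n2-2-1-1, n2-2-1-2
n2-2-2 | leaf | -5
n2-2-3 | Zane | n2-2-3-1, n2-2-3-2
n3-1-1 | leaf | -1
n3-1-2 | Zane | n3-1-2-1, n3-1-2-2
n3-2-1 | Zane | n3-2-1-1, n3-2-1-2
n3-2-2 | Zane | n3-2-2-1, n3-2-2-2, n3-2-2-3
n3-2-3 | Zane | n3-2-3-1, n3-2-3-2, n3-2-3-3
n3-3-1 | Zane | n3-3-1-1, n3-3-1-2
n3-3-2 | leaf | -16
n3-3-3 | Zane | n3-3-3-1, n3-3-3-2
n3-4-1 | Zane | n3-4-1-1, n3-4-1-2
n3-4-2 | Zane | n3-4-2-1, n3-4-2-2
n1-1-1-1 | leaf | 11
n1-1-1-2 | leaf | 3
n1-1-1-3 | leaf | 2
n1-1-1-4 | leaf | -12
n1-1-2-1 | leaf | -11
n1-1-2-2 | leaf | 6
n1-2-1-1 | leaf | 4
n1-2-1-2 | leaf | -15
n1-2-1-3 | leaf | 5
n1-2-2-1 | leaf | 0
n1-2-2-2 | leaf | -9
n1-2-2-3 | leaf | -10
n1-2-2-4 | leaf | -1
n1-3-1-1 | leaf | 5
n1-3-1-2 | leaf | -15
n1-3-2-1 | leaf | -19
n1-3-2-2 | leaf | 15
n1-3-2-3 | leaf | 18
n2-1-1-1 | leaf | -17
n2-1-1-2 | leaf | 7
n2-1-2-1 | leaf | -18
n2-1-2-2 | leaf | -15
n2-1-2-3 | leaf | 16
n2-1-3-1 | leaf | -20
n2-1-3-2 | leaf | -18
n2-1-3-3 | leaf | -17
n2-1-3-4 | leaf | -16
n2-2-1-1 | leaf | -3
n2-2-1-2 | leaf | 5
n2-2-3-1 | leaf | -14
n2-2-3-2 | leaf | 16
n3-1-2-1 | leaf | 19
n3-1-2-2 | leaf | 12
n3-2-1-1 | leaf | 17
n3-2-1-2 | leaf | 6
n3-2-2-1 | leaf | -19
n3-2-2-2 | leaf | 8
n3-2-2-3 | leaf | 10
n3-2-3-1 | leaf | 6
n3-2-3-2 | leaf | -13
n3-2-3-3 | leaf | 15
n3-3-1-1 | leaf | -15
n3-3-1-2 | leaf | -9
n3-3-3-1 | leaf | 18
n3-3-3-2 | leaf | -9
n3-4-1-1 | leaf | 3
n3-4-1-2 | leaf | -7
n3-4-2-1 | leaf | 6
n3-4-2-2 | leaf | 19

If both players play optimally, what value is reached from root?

n1-1-1 (Zane): max(11, 3, 2, -12) = 11
n1-1-2 (Zane): max(-11, 6) = 6
n1-1 (Kira): min(11, 6) = 6
n1-2-1 (Zane): max(4, -15, 5) = 5
n1-2-2 (Zane): max(0, -9, -10, -1) = 0
n1-2 (Kira): min(5, 0) = 0
n1-3-1 (Zane): max(5, -15) = 5
n1-3-2 (Zane): max(-19, 15, 18) = 18
n1-3 (Kira): min(5, 18) = 5
n1 (Zane): max(6, 0, 5) = 6
n2-1-1 (Zane): max(-17, 7) = 7
n2-1-2 (Zane): max(-18, -15, 16) = 16
n2-1-3 (Zane): max(-20, -18, -17, -16) = -16
n2-1 (Kira): min(7, 16, -16) = -16
n2-2-1 (Zane): max(-3, 5) = 5
n2-2-3 (Zane): max(-14, 16) = 16
n2-2 (Kira): min(5, -5, 16) = -5
n2 (Zane): max(-16, -5) = -5
n3-1-2 (Zane): max(19, 12) = 19
n3-1 (Kira): min(-1, 19) = -1
n3-2-1 (Zane): max(17, 6) = 17
n3-2-2 (Zane): max(-19, 8, 10) = 10
n3-2-3 (Zane): max(6, -13, 15) = 15
n3-2 (Kira): min(17, 10, 15) = 10
n3-3-1 (Zane): max(-15, -9) = -9
n3-3-3 (Zane): max(18, -9) = 18
n3-3 (Kira): min(-9, -16, 18) = -16
n3-4-1 (Zane): max(3, -7) = 3
n3-4-2 (Zane): max(6, 19) = 19
n3-4 (Kira): min(3, 19) = 3
n3 (Zane): max(-1, 10, -16, 3) = 10
root (Kira): min(6, -5, 10) = -5

-5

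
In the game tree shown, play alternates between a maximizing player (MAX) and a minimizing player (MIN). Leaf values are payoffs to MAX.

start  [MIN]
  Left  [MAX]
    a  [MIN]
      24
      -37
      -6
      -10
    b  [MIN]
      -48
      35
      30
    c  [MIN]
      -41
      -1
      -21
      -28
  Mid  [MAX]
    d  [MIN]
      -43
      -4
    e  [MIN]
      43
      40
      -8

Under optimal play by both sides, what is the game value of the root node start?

a (MIN): min(24, -37, -6, -10) = -37
b (MIN): min(-48, 35, 30) = -48
c (MIN): min(-41, -1, -21, -28) = -41
Left (MAX): max(-37, -48, -41) = -37
d (MIN): min(-43, -4) = -43
e (MIN): min(43, 40, -8) = -8
Mid (MAX): max(-43, -8) = -8
start (MIN): min(-37, -8) = -37

-37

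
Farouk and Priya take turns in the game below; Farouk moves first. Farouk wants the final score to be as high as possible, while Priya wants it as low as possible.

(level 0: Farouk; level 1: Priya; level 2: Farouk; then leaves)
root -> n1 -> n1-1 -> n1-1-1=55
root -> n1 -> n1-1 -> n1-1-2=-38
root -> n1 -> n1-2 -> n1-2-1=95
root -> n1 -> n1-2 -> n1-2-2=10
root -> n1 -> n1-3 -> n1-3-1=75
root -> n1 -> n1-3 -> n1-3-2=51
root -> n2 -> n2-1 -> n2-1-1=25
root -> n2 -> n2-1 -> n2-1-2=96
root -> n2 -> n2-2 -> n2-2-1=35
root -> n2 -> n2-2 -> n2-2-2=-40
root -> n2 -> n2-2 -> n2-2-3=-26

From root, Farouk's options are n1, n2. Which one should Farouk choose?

n1-1 (Farouk): max(55, -38) = 55
n1-2 (Farouk): max(95, 10) = 95
n1-3 (Farouk): max(75, 51) = 75
n1 (Priya): min(55, 95, 75) = 55
n2-1 (Farouk): max(25, 96) = 96
n2-2 (Farouk): max(35, -40, -26) = 35
n2 (Priya): min(96, 35) = 35
root (Farouk): max(55, 35) = 55
Farouk at root wants the highest of {n1=55, n2=35}, so chooses n1.

n1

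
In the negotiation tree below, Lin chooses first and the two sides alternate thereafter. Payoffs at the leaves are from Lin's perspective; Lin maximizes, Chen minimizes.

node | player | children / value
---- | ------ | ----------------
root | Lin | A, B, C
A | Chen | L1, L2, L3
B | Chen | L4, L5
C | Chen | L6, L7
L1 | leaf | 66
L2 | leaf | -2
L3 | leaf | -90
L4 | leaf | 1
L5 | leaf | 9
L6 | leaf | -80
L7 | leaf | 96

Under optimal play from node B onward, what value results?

B (Chen): min(1, 9) = 1

1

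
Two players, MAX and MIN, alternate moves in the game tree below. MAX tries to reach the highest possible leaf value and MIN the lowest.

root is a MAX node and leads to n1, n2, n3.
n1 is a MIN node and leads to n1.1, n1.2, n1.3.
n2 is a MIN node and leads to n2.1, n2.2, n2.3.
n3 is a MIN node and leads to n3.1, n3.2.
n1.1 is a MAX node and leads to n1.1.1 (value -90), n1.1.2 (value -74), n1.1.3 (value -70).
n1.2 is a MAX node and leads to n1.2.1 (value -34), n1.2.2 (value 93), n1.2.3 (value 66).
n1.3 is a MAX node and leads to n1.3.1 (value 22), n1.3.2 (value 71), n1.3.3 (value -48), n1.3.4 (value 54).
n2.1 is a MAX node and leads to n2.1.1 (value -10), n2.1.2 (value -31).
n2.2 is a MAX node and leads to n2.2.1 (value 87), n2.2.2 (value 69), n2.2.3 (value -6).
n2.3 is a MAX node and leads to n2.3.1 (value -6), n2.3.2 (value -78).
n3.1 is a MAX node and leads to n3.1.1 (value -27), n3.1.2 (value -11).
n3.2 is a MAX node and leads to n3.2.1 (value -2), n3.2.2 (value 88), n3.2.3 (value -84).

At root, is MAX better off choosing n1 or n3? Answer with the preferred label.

n1.1 (MAX): max(-90, -74, -70) = -70
n1.2 (MAX): max(-34, 93, 66) = 93
n1.3 (MAX): max(22, 71, -48, 54) = 71
n1 (MIN): min(-70, 93, 71) = -70
n3.1 (MAX): max(-27, -11) = -11
n3.2 (MAX): max(-2, 88, -84) = 88
n3 (MIN): min(-11, 88) = -11
MAX prefers the higher value; n1=-70, n3=-11. n3 is better since -11 > -70.

n3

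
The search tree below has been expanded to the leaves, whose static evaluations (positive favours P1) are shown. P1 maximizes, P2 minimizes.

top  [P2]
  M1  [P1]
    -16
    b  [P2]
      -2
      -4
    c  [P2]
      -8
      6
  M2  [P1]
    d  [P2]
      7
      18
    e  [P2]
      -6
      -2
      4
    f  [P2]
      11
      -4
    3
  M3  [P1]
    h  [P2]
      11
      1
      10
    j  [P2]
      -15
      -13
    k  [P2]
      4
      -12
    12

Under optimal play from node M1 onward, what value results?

b (P2): min(-2, -4) = -4
c (P2): min(-8, 6) = -8
M1 (P1): max(-16, -4, -8) = -4

-4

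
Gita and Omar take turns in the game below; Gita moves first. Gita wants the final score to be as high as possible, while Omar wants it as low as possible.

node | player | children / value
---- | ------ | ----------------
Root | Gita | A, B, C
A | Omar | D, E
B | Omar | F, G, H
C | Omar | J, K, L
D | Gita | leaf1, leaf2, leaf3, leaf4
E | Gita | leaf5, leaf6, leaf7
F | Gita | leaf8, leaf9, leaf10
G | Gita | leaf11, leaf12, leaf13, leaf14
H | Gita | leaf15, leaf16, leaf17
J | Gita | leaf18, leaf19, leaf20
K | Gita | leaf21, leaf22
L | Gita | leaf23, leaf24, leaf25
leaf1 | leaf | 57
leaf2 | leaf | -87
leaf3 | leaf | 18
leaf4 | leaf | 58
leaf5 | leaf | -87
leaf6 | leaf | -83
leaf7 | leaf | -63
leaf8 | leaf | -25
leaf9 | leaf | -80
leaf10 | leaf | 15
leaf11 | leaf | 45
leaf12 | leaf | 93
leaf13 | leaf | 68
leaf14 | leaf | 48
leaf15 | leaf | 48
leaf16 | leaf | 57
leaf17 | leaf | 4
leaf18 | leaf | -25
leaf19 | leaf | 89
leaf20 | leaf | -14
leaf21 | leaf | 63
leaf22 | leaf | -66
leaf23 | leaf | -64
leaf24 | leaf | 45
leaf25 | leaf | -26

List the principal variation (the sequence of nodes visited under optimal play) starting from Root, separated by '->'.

D (Gita): max(57, -87, 18, 58) = 58
E (Gita): max(-87, -83, -63) = -63
A (Omar): min(58, -63) = -63
F (Gita): max(-25, -80, 15) = 15
G (Gita): max(45, 93, 68, 48) = 93
H (Gita): max(48, 57, 4) = 57
B (Omar): min(15, 93, 57) = 15
J (Gita): max(-25, 89, -14) = 89
K (Gita): max(63, -66) = 63
L (Gita): max(-64, 45, -26) = 45
C (Omar): min(89, 63, 45) = 45
Root (Gita): max(-63, 15, 45) = 45
At Root, Gita picks C (highest: 45).
At C, Omar picks L (lowest: 45).
At L, Gita picks leaf24 (highest: 45).
Terminal value 45.

Root -> C -> L -> leaf24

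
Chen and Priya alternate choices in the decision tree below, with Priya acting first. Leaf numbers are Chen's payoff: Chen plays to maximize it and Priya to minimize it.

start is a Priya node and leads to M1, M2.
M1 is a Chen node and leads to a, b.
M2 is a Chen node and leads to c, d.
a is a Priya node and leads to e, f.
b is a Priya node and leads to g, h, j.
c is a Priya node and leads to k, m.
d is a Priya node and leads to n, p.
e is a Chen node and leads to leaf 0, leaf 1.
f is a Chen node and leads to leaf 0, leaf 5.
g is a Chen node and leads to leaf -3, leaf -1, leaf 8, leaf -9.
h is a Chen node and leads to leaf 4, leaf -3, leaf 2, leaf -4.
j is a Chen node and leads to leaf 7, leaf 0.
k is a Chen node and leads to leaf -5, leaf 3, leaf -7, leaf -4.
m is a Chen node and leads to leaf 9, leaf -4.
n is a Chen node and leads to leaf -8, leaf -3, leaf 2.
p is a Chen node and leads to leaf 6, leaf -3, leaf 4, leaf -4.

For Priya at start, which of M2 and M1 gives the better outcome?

M2

k (Chen): max(-5, 3, -7, -4) = 3
m (Chen): max(9, -4) = 9
c (Priya): min(3, 9) = 3
n (Chen): max(-8, -3, 2) = 2
p (Chen): max(6, -3, 4, -4) = 6
d (Priya): min(2, 6) = 2
M2 (Chen): max(3, 2) = 3
e (Chen): max(0, 1) = 1
f (Chen): max(0, 5) = 5
a (Priya): min(1, 5) = 1
g (Chen): max(-3, -1, 8, -9) = 8
h (Chen): max(4, -3, 2, -4) = 4
j (Chen): max(7, 0) = 7
b (Priya): min(8, 4, 7) = 4
M1 (Chen): max(1, 4) = 4
Priya prefers the lower value; M2=3, M1=4. M2 is better since 3 < 4.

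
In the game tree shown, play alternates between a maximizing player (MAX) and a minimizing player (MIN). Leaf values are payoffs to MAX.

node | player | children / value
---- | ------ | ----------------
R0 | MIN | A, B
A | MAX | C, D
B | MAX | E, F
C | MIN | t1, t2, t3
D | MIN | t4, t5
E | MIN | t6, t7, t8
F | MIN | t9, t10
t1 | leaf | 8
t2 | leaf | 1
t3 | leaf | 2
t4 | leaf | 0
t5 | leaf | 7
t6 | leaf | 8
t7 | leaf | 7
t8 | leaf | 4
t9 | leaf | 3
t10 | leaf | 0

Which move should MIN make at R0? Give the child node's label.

C (MIN): min(8, 1, 2) = 1
D (MIN): min(0, 7) = 0
A (MAX): max(1, 0) = 1
E (MIN): min(8, 7, 4) = 4
F (MIN): min(3, 0) = 0
B (MAX): max(4, 0) = 4
R0 (MIN): min(1, 4) = 1
MIN at R0 wants the lowest of {A=1, B=4}, so chooses A.

A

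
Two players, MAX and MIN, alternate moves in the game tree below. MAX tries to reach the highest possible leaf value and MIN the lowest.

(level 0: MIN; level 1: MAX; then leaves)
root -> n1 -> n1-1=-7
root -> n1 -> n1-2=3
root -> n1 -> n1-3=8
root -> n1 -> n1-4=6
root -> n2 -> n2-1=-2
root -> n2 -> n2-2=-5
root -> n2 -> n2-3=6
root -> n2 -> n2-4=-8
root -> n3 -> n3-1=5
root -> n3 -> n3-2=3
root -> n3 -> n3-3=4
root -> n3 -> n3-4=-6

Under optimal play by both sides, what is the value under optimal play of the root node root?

5

n1 (MAX): max(-7, 3, 8, 6) = 8
n2 (MAX): max(-2, -5, 6, -8) = 6
n3 (MAX): max(5, 3, 4, -6) = 5
root (MIN): min(8, 6, 5) = 5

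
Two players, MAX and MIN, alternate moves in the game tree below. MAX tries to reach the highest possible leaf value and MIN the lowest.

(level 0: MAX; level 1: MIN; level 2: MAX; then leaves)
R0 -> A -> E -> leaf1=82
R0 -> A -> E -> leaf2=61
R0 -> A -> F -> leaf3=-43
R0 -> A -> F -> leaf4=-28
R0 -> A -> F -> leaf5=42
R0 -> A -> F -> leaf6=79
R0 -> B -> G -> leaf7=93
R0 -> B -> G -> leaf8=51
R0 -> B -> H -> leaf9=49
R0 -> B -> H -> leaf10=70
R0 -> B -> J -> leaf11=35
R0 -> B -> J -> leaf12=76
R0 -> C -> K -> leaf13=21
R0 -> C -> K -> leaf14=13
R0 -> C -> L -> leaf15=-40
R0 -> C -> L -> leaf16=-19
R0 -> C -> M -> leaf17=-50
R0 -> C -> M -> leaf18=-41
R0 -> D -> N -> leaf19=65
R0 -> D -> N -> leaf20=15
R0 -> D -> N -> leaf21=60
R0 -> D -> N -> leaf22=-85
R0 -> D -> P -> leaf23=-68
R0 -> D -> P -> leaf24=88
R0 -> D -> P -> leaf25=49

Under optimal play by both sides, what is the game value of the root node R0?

79

E (MAX): max(82, 61) = 82
F (MAX): max(-43, -28, 42, 79) = 79
A (MIN): min(82, 79) = 79
G (MAX): max(93, 51) = 93
H (MAX): max(49, 70) = 70
J (MAX): max(35, 76) = 76
B (MIN): min(93, 70, 76) = 70
K (MAX): max(21, 13) = 21
L (MAX): max(-40, -19) = -19
M (MAX): max(-50, -41) = -41
C (MIN): min(21, -19, -41) = -41
N (MAX): max(65, 15, 60, -85) = 65
P (MAX): max(-68, 88, 49) = 88
D (MIN): min(65, 88) = 65
R0 (MAX): max(79, 70, -41, 65) = 79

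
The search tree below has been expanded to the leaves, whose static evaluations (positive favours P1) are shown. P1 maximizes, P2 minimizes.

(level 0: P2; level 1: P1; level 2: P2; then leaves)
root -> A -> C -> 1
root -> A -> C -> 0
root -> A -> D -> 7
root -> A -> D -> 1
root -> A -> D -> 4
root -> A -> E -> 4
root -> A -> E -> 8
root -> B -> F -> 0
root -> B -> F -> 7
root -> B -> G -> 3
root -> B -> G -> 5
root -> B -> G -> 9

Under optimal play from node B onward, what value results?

3

F (P2): min(0, 7) = 0
G (P2): min(3, 5, 9) = 3
B (P1): max(0, 3) = 3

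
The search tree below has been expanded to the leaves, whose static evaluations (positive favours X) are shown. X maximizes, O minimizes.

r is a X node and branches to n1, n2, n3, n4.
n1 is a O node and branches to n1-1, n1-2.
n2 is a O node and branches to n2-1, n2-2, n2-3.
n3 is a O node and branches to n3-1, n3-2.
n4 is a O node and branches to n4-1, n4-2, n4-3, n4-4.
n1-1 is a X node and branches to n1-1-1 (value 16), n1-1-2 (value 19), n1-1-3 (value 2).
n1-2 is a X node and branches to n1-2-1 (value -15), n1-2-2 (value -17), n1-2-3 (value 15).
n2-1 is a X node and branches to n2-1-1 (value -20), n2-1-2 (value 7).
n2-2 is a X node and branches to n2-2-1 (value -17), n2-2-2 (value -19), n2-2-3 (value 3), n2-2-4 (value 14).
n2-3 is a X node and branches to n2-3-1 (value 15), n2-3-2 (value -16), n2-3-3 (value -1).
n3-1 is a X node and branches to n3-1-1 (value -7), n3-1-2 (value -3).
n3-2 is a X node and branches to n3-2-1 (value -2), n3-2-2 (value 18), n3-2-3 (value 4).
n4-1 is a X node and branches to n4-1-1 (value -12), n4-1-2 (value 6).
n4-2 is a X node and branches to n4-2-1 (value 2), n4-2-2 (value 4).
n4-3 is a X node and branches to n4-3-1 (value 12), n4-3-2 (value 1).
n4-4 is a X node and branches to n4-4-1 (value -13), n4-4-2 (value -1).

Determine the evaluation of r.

15

n1-1 (X): max(16, 19, 2) = 19
n1-2 (X): max(-15, -17, 15) = 15
n1 (O): min(19, 15) = 15
n2-1 (X): max(-20, 7) = 7
n2-2 (X): max(-17, -19, 3, 14) = 14
n2-3 (X): max(15, -16, -1) = 15
n2 (O): min(7, 14, 15) = 7
n3-1 (X): max(-7, -3) = -3
n3-2 (X): max(-2, 18, 4) = 18
n3 (O): min(-3, 18) = -3
n4-1 (X): max(-12, 6) = 6
n4-2 (X): max(2, 4) = 4
n4-3 (X): max(12, 1) = 12
n4-4 (X): max(-13, -1) = -1
n4 (O): min(6, 4, 12, -1) = -1
r (X): max(15, 7, -3, -1) = 15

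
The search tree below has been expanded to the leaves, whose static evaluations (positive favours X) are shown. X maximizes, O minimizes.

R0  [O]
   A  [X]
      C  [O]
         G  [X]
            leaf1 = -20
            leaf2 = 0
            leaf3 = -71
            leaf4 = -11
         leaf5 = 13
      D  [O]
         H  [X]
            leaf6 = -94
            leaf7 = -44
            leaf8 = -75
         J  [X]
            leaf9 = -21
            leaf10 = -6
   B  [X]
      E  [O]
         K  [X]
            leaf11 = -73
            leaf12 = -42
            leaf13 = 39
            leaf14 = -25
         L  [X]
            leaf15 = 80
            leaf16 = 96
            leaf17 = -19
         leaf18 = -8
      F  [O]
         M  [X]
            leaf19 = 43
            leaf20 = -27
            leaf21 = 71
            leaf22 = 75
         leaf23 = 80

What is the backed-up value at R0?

0

G (X): max(-20, 0, -71, -11) = 0
C (O): min(0, 13) = 0
H (X): max(-94, -44, -75) = -44
J (X): max(-21, -6) = -6
D (O): min(-44, -6) = -44
A (X): max(0, -44) = 0
K (X): max(-73, -42, 39, -25) = 39
L (X): max(80, 96, -19) = 96
E (O): min(39, 96, -8) = -8
M (X): max(43, -27, 71, 75) = 75
F (O): min(75, 80) = 75
B (X): max(-8, 75) = 75
R0 (O): min(0, 75) = 0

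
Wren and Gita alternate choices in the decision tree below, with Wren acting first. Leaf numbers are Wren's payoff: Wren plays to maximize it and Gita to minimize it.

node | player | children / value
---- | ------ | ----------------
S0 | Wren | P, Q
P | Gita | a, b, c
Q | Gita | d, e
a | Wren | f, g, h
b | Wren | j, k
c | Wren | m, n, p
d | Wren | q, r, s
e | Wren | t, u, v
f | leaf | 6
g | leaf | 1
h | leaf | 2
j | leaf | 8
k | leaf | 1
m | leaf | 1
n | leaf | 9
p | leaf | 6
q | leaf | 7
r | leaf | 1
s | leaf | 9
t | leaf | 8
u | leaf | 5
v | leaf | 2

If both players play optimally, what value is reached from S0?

a (Wren): max(6, 1, 2) = 6
b (Wren): max(8, 1) = 8
c (Wren): max(1, 9, 6) = 9
P (Gita): min(6, 8, 9) = 6
d (Wren): max(7, 1, 9) = 9
e (Wren): max(8, 5, 2) = 8
Q (Gita): min(9, 8) = 8
S0 (Wren): max(6, 8) = 8

8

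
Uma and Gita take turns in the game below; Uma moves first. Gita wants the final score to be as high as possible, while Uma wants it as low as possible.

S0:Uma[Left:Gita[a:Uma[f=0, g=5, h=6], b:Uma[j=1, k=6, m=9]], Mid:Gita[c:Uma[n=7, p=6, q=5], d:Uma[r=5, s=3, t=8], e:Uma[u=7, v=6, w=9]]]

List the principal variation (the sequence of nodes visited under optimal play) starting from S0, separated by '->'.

S0 -> Left -> b -> j

a (Uma): min(0, 5, 6) = 0
b (Uma): min(1, 6, 9) = 1
Left (Gita): max(0, 1) = 1
c (Uma): min(7, 6, 5) = 5
d (Uma): min(5, 3, 8) = 3
e (Uma): min(7, 6, 9) = 6
Mid (Gita): max(5, 3, 6) = 6
S0 (Uma): min(1, 6) = 1
At S0, Uma picks Left (lowest: 1).
At Left, Gita picks b (highest: 1).
At b, Uma picks j (lowest: 1).
Terminal value 1.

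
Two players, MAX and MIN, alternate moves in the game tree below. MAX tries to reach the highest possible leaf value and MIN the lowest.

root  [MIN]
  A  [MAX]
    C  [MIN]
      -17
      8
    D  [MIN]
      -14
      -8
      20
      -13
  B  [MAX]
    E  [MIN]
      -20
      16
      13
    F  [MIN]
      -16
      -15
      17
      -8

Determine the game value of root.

C (MIN): min(-17, 8) = -17
D (MIN): min(-14, -8, 20, -13) = -14
A (MAX): max(-17, -14) = -14
E (MIN): min(-20, 16, 13) = -20
F (MIN): min(-16, -15, 17, -8) = -16
B (MAX): max(-20, -16) = -16
root (MIN): min(-14, -16) = -16

-16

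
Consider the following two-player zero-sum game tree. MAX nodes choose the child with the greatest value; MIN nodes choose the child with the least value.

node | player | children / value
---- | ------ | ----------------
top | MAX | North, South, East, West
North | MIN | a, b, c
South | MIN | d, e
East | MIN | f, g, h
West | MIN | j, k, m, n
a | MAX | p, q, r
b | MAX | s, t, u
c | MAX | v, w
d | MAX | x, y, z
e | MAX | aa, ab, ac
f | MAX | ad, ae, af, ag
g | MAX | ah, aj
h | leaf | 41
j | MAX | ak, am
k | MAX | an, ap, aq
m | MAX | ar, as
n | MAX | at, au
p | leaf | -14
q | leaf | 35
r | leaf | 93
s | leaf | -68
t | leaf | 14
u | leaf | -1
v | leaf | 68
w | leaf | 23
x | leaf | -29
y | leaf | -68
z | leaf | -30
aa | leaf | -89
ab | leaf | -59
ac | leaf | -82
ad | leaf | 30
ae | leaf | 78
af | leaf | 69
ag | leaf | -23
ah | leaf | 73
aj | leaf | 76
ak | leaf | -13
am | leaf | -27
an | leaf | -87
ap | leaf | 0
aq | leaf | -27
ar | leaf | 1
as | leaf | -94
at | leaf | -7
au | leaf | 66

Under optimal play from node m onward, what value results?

m (MAX): max(1, -94) = 1

1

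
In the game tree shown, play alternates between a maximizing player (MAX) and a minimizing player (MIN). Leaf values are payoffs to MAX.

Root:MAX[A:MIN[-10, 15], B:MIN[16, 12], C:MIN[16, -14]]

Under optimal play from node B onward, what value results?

B (MIN): min(16, 12) = 12

12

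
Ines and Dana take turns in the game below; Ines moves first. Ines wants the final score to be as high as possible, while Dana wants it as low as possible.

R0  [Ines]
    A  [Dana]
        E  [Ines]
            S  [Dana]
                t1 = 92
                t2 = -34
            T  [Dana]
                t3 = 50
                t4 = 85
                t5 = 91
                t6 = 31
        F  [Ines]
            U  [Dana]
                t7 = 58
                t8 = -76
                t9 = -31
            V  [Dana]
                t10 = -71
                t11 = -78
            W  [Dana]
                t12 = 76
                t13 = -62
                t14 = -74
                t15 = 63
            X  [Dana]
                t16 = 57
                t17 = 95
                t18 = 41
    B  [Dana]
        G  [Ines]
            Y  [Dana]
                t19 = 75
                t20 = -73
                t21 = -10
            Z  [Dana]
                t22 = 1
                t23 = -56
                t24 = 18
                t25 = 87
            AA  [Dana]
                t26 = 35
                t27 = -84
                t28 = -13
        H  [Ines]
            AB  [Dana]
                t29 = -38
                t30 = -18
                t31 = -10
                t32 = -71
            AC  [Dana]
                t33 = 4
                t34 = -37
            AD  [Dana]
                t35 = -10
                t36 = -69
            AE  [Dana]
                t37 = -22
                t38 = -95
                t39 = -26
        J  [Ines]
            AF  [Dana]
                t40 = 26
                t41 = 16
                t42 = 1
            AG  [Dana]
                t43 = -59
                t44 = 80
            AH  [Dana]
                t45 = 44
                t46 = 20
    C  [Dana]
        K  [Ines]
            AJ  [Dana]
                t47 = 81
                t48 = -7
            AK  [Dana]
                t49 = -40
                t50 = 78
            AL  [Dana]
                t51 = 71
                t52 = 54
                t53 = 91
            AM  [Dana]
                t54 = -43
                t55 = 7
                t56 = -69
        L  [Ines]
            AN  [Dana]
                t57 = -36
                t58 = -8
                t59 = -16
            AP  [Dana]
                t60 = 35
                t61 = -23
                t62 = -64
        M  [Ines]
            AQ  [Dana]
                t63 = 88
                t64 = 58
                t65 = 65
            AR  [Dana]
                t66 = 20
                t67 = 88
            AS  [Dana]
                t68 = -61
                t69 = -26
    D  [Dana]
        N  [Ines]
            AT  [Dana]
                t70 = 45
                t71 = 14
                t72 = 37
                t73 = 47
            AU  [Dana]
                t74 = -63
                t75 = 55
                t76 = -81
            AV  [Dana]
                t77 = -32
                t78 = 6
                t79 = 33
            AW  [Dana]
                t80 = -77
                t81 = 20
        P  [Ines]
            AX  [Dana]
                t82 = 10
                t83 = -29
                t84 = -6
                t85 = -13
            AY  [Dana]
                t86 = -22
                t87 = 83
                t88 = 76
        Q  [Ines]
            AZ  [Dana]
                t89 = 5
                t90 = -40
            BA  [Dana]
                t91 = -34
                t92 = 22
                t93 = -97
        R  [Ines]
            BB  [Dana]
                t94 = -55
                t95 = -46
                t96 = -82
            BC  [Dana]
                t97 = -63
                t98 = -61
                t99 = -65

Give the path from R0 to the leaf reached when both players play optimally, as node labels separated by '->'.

S (Dana): min(92, -34) = -34
T (Dana): min(50, 85, 91, 31) = 31
E (Ines): max(-34, 31) = 31
U (Dana): min(58, -76, -31) = -76
V (Dana): min(-71, -78) = -78
W (Dana): min(76, -62, -74, 63) = -74
X (Dana): min(57, 95, 41) = 41
F (Ines): max(-76, -78, -74, 41) = 41
A (Dana): min(31, 41) = 31
Y (Dana): min(75, -73, -10) = -73
Z (Dana): min(1, -56, 18, 87) = -56
AA (Dana): min(35, -84, -13) = -84
G (Ines): max(-73, -56, -84) = -56
AB (Dana): min(-38, -18, -10, -71) = -71
AC (Dana): min(4, -37) = -37
AD (Dana): min(-10, -69) = -69
AE (Dana): min(-22, -95, -26) = -95
H (Ines): max(-71, -37, -69, -95) = -37
AF (Dana): min(26, 16, 1) = 1
AG (Dana): min(-59, 80) = -59
AH (Dana): min(44, 20) = 20
J (Ines): max(1, -59, 20) = 20
B (Dana): min(-56, -37, 20) = -56
AJ (Dana): min(81, -7) = -7
AK (Dana): min(-40, 78) = -40
AL (Dana): min(71, 54, 91) = 54
AM (Dana): min(-43, 7, -69) = -69
K (Ines): max(-7, -40, 54, -69) = 54
AN (Dana): min(-36, -8, -16) = -36
AP (Dana): min(35, -23, -64) = -64
L (Ines): max(-36, -64) = -36
AQ (Dana): min(88, 58, 65) = 58
AR (Dana): min(20, 88) = 20
AS (Dana): min(-61, -26) = -61
M (Ines): max(58, 20, -61) = 58
C (Dana): min(54, -36, 58) = -36
AT (Dana): min(45, 14, 37, 47) = 14
AU (Dana): min(-63, 55, -81) = -81
AV (Dana): min(-32, 6, 33) = -32
AW (Dana): min(-77, 20) = -77
N (Ines): max(14, -81, -32, -77) = 14
AX (Dana): min(10, -29, -6, -13) = -29
AY (Dana): min(-22, 83, 76) = -22
P (Ines): max(-29, -22) = -22
AZ (Dana): min(5, -40) = -40
BA (Dana): min(-34, 22, -97) = -97
Q (Ines): max(-40, -97) = -40
BB (Dana): min(-55, -46, -82) = -82
BC (Dana): min(-63, -61, -65) = -65
R (Ines): max(-82, -65) = -65
D (Dana): min(14, -22, -40, -65) = -65
R0 (Ines): max(31, -56, -36, -65) = 31
At R0, Ines picks A (highest: 31).
At A, Dana picks E (lowest: 31).
At E, Ines picks T (highest: 31).
At T, Dana picks t6 (lowest: 31).
Terminal value 31.

R0 -> A -> E -> T -> t6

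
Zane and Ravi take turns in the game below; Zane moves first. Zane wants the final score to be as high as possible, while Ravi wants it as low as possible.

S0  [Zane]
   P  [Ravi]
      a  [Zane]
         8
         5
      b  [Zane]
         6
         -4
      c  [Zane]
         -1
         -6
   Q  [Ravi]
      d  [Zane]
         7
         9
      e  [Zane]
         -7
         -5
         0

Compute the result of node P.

a (Zane): max(8, 5) = 8
b (Zane): max(6, -4) = 6
c (Zane): max(-1, -6) = -1
P (Ravi): min(8, 6, -1) = -1

-1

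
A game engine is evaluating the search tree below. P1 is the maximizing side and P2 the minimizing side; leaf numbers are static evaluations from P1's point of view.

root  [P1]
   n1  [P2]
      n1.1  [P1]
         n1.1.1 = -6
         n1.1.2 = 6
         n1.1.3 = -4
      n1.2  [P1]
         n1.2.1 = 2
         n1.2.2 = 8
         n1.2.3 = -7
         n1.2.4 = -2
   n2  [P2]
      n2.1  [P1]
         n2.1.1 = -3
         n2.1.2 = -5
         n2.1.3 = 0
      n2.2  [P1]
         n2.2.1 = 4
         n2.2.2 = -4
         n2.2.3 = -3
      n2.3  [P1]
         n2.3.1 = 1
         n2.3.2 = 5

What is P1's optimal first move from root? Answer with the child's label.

n1

n1.1 (P1): max(-6, 6, -4) = 6
n1.2 (P1): max(2, 8, -7, -2) = 8
n1 (P2): min(6, 8) = 6
n2.1 (P1): max(-3, -5, 0) = 0
n2.2 (P1): max(4, -4, -3) = 4
n2.3 (P1): max(1, 5) = 5
n2 (P2): min(0, 4, 5) = 0
root (P1): max(6, 0) = 6
P1 at root wants the highest of {n1=6, n2=0}, so chooses n1.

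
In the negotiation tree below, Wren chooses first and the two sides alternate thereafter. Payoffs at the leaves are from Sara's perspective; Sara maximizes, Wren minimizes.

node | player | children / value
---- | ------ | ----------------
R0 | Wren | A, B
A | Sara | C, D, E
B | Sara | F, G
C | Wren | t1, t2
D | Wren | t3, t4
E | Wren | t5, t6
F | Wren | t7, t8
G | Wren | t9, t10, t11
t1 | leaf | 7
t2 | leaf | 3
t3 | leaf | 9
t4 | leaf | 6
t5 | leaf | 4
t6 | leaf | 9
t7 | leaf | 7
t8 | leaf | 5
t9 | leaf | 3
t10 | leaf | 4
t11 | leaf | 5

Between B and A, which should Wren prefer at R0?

B

F (Wren): min(7, 5) = 5
G (Wren): min(3, 4, 5) = 3
B (Sara): max(5, 3) = 5
C (Wren): min(7, 3) = 3
D (Wren): min(9, 6) = 6
E (Wren): min(4, 9) = 4
A (Sara): max(3, 6, 4) = 6
Wren prefers the lower value; B=5, A=6. B is better since 5 < 6.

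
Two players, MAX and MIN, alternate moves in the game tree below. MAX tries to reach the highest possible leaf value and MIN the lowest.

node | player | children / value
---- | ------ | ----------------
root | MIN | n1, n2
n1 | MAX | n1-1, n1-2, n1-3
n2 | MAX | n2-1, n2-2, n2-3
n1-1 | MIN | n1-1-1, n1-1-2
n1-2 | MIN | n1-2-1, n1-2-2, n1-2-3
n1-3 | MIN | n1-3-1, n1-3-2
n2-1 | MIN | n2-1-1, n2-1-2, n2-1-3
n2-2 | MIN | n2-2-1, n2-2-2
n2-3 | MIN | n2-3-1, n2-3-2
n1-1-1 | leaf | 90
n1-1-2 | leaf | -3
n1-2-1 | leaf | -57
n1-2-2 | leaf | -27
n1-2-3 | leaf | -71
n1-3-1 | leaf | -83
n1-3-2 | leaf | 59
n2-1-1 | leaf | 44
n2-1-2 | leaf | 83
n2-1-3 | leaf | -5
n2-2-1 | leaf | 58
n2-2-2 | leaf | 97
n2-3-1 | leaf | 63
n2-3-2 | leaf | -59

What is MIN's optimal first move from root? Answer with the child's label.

n1-1 (MIN): min(90, -3) = -3
n1-2 (MIN): min(-57, -27, -71) = -71
n1-3 (MIN): min(-83, 59) = -83
n1 (MAX): max(-3, -71, -83) = -3
n2-1 (MIN): min(44, 83, -5) = -5
n2-2 (MIN): min(58, 97) = 58
n2-3 (MIN): min(63, -59) = -59
n2 (MAX): max(-5, 58, -59) = 58
root (MIN): min(-3, 58) = -3
MIN at root wants the lowest of {n1=-3, n2=58}, so chooses n1.

n1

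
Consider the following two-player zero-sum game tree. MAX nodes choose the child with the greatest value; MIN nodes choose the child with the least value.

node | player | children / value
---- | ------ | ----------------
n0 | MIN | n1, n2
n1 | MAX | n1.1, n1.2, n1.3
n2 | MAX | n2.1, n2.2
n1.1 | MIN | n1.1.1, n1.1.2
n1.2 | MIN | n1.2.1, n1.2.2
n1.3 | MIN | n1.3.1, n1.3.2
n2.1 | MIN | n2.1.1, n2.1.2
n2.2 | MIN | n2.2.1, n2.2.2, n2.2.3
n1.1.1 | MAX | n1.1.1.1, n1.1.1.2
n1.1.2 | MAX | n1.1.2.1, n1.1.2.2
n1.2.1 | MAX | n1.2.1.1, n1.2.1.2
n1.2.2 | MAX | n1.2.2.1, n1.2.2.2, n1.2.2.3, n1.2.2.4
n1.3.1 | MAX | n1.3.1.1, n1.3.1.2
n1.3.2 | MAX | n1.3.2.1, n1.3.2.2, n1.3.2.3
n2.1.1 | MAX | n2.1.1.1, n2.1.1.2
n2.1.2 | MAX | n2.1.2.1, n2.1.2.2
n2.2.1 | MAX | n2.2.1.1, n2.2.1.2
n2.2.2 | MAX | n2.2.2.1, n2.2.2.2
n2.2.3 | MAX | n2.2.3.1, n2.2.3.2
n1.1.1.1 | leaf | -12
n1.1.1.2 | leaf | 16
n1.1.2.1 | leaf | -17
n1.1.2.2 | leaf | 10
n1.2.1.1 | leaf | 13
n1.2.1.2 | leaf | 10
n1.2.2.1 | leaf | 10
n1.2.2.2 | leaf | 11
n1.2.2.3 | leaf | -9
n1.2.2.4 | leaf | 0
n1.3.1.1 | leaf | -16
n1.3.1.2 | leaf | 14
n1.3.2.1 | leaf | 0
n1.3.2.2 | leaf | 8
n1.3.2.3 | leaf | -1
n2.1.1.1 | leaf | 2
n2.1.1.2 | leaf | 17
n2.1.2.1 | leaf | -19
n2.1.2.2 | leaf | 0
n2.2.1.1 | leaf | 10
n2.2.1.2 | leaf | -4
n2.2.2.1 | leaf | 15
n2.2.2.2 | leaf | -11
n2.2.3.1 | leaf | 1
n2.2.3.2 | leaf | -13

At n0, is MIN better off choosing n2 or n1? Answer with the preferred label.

n2

n2.1.1 (MAX): max(2, 17) = 17
n2.1.2 (MAX): max(-19, 0) = 0
n2.1 (MIN): min(17, 0) = 0
n2.2.1 (MAX): max(10, -4) = 10
n2.2.2 (MAX): max(15, -11) = 15
n2.2.3 (MAX): max(1, -13) = 1
n2.2 (MIN): min(10, 15, 1) = 1
n2 (MAX): max(0, 1) = 1
n1.1.1 (MAX): max(-12, 16) = 16
n1.1.2 (MAX): max(-17, 10) = 10
n1.1 (MIN): min(16, 10) = 10
n1.2.1 (MAX): max(13, 10) = 13
n1.2.2 (MAX): max(10, 11, -9, 0) = 11
n1.2 (MIN): min(13, 11) = 11
n1.3.1 (MAX): max(-16, 14) = 14
n1.3.2 (MAX): max(0, 8, -1) = 8
n1.3 (MIN): min(14, 8) = 8
n1 (MAX): max(10, 11, 8) = 11
MIN prefers the lower value; n2=1, n1=11. n2 is better since 1 < 11.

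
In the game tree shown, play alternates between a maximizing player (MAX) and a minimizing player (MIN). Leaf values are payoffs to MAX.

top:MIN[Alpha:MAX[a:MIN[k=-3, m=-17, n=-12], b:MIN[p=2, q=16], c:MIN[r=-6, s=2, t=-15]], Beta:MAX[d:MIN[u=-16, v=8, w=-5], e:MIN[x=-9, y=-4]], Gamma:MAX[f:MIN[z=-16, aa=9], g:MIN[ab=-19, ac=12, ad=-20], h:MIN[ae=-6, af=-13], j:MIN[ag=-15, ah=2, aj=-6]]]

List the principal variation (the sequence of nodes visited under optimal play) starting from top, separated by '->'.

top -> Gamma -> h -> af

a (MIN): min(-3, -17, -12) = -17
b (MIN): min(2, 16) = 2
c (MIN): min(-6, 2, -15) = -15
Alpha (MAX): max(-17, 2, -15) = 2
d (MIN): min(-16, 8, -5) = -16
e (MIN): min(-9, -4) = -9
Beta (MAX): max(-16, -9) = -9
f (MIN): min(-16, 9) = -16
g (MIN): min(-19, 12, -20) = -20
h (MIN): min(-6, -13) = -13
j (MIN): min(-15, 2, -6) = -15
Gamma (MAX): max(-16, -20, -13, -15) = -13
top (MIN): min(2, -9, -13) = -13
At top, MIN picks Gamma (lowest: -13).
At Gamma, MAX picks h (highest: -13).
At h, MIN picks af (lowest: -13).
Terminal value -13.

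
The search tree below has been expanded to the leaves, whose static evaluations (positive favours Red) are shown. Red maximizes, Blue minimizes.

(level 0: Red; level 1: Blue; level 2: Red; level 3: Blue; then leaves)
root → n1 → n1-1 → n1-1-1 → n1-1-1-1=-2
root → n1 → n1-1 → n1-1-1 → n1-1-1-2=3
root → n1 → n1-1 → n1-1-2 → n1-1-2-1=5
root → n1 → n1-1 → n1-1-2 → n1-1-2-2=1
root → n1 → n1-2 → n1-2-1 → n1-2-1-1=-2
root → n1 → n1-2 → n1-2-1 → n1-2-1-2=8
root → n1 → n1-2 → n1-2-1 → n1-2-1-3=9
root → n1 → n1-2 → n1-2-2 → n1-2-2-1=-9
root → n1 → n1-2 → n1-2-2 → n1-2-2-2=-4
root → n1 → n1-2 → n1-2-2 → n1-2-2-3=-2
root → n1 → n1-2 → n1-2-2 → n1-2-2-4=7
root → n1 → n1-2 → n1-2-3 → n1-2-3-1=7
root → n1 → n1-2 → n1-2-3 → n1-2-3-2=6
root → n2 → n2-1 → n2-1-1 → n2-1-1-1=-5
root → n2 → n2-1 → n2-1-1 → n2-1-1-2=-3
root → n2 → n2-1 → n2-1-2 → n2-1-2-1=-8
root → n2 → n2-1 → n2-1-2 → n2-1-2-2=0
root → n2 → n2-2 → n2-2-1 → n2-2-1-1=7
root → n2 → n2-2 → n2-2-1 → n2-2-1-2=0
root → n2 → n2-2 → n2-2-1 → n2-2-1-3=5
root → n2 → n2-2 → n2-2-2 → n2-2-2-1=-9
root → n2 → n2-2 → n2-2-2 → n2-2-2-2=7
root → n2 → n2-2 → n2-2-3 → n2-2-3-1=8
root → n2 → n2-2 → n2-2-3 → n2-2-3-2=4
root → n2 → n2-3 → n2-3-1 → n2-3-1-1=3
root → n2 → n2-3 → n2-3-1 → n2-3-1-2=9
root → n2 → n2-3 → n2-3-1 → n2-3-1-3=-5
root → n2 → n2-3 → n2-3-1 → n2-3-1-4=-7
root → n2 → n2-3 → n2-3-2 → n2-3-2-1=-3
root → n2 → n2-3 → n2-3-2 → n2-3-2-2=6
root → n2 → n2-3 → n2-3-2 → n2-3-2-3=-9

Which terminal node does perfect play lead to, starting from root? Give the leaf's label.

n1-1-1 (Blue): min(-2, 3) = -2
n1-1-2 (Blue): min(5, 1) = 1
n1-1 (Red): max(-2, 1) = 1
n1-2-1 (Blue): min(-2, 8, 9) = -2
n1-2-2 (Blue): min(-9, -4, -2, 7) = -9
n1-2-3 (Blue): min(7, 6) = 6
n1-2 (Red): max(-2, -9, 6) = 6
n1 (Blue): min(1, 6) = 1
n2-1-1 (Blue): min(-5, -3) = -5
n2-1-2 (Blue): min(-8, 0) = -8
n2-1 (Red): max(-5, -8) = -5
n2-2-1 (Blue): min(7, 0, 5) = 0
n2-2-2 (Blue): min(-9, 7) = -9
n2-2-3 (Blue): min(8, 4) = 4
n2-2 (Red): max(0, -9, 4) = 4
n2-3-1 (Blue): min(3, 9, -5, -7) = -7
n2-3-2 (Blue): min(-3, 6, -9) = -9
n2-3 (Red): max(-7, -9) = -7
n2 (Blue): min(-5, 4, -7) = -7
root (Red): max(1, -7) = 1
At root, Red picks n1 (highest: 1).
At n1, Blue picks n1-1 (lowest: 1).
At n1-1, Red picks n1-1-2 (highest: 1).
At n1-1-2, Blue picks n1-1-2-2 (lowest: 1).
Terminal value 1.

n1-1-2-2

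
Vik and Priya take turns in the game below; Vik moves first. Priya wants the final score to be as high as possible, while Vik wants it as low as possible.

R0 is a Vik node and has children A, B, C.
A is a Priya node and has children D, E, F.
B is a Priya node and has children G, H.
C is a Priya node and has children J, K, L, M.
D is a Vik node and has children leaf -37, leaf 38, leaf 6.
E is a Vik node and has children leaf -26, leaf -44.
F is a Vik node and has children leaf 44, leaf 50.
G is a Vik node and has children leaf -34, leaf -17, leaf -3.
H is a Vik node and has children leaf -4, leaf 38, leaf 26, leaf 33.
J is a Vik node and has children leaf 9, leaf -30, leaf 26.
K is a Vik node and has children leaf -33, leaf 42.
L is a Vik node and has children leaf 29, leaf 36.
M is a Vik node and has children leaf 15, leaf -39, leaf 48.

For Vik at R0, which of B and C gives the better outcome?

G (Vik): min(-34, -17, -3) = -34
H (Vik): min(-4, 38, 26, 33) = -4
B (Priya): max(-34, -4) = -4
J (Vik): min(9, -30, 26) = -30
K (Vik): min(-33, 42) = -33
L (Vik): min(29, 36) = 29
M (Vik): min(15, -39, 48) = -39
C (Priya): max(-30, -33, 29, -39) = 29
Vik prefers the lower value; B=-4, C=29. B is better since -4 < 29.

B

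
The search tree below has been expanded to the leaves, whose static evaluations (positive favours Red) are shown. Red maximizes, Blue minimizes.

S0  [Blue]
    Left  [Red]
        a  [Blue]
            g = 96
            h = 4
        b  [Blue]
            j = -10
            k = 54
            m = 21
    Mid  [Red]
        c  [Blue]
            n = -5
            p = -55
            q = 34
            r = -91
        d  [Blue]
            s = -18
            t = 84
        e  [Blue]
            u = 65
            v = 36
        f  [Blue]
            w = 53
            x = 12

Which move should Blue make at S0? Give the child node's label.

Left

a (Blue): min(96, 4) = 4
b (Blue): min(-10, 54, 21) = -10
Left (Red): max(4, -10) = 4
c (Blue): min(-5, -55, 34, -91) = -91
d (Blue): min(-18, 84) = -18
e (Blue): min(65, 36) = 36
f (Blue): min(53, 12) = 12
Mid (Red): max(-91, -18, 36, 12) = 36
S0 (Blue): min(4, 36) = 4
Blue at S0 wants the lowest of {Left=4, Mid=36}, so chooses Left.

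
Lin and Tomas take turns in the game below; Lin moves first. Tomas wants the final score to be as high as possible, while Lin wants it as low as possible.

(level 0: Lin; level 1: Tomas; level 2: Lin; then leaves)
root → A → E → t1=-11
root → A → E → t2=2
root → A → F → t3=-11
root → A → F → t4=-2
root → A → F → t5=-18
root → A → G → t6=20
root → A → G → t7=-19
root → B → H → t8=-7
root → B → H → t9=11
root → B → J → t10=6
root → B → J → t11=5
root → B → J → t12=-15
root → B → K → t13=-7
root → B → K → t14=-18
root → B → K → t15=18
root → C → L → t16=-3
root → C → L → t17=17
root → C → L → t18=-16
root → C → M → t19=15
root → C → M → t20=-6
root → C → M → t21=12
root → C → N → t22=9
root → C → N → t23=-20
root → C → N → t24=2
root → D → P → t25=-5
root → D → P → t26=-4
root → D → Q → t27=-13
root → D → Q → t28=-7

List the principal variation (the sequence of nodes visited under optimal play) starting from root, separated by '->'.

E (Lin): min(-11, 2) = -11
F (Lin): min(-11, -2, -18) = -18
G (Lin): min(20, -19) = -19
A (Tomas): max(-11, -18, -19) = -11
H (Lin): min(-7, 11) = -7
J (Lin): min(6, 5, -15) = -15
K (Lin): min(-7, -18, 18) = -18
B (Tomas): max(-7, -15, -18) = -7
L (Lin): min(-3, 17, -16) = -16
M (Lin): min(15, -6, 12) = -6
N (Lin): min(9, -20, 2) = -20
C (Tomas): max(-16, -6, -20) = -6
P (Lin): min(-5, -4) = -5
Q (Lin): min(-13, -7) = -13
D (Tomas): max(-5, -13) = -5
root (Lin): min(-11, -7, -6, -5) = -11
At root, Lin picks A (lowest: -11).
At A, Tomas picks E (highest: -11).
At E, Lin picks t1 (lowest: -11).
Terminal value -11.

root -> A -> E -> t1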